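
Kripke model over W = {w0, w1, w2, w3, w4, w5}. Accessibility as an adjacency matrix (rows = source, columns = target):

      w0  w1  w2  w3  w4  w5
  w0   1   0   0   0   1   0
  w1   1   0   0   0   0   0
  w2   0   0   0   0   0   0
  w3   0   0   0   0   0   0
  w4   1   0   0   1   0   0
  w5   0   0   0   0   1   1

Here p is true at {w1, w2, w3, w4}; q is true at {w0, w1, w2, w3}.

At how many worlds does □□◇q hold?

w0: successors {w0, w4}; □◇q there: w0:T, w4:F. ✗
w1: successors {w0}; □◇q there: w0:T. ✓
w2: no successors, so □□◇q holds vacuously. ✓
w3: no successors, so □□◇q holds vacuously. ✓
w4: successors {w0, w3}; □◇q there: w0:T, w3:T. ✓
w5: successors {w4, w5}; □◇q there: w4:F, w5:F. ✗
Satisfying worlds: {w1, w2, w3, w4}.

4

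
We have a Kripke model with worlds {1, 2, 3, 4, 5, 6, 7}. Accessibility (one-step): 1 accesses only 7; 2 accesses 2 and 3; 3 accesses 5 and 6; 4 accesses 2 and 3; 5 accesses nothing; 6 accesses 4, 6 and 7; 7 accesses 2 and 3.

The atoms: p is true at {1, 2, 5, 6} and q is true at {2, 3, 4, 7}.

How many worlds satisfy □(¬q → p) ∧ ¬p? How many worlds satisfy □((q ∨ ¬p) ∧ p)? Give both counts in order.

3 and 1

For □(¬q → p) ∧ ¬p:
1: □(¬q → p) is T, ¬p is F. ✗
2: □(¬q → p) is T, ¬p is F. ✗
3: □(¬q → p) is T, ¬p is T. ✓
4: □(¬q → p) is T, ¬p is T. ✓
5: □(¬q → p) is T, ¬p is F. ✗
6: □(¬q → p) is T, ¬p is F. ✗
7: □(¬q → p) is T, ¬p is T. ✓
— 3 worlds.
For □((q ∨ ¬p) ∧ p):
1: successors {7}; (q ∨ ¬p) ∧ p there: 7:F. ✗
2: successors {2, 3}; (q ∨ ¬p) ∧ p there: 2:T, 3:F. ✗
3: successors {5, 6}; (q ∨ ¬p) ∧ p there: 5:F, 6:F. ✗
4: successors {2, 3}; (q ∨ ¬p) ∧ p there: 2:T, 3:F. ✗
5: no successors, so □((q ∨ ¬p) ∧ p) holds vacuously. ✓
6: successors {4, 6, 7}; (q ∨ ¬p) ∧ p there: 4:F, 6:F, 7:F. ✗
7: successors {2, 3}; (q ∨ ¬p) ∧ p there: 2:T, 3:F. ✗
— 1 world.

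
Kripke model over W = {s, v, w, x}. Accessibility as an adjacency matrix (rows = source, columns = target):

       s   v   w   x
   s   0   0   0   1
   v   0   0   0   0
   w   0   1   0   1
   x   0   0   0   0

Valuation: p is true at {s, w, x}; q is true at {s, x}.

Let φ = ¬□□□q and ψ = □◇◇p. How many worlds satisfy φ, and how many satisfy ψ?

0 and 2

For ¬□□□q:
s: □□□q is T. ✗
v: □□□q is T. ✗
w: □□□q is T. ✗
x: □□□q is T. ✗
— 0 worlds.
For □◇◇p:
s: successors {x}; ◇◇p there: x:F. ✗
v: no successors, so □◇◇p holds vacuously. ✓
w: successors {v, x}; ◇◇p there: v:F, x:F. ✗
x: no successors, so □◇◇p holds vacuously. ✓
— 2 worlds.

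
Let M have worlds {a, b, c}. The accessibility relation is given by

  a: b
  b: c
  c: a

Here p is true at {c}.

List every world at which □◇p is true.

{a}

a: successors {b}; ◇p there: b:T. ✓
b: successors {c}; ◇p there: c:F. ✗
c: successors {a}; ◇p there: a:F. ✗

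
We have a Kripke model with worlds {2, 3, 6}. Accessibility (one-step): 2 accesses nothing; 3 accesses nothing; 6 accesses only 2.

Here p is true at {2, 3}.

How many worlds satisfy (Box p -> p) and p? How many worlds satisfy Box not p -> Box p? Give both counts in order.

2 and 3

For (Box p -> p) and p:
2: Box p -> p is T, p is T. ✓
3: Box p -> p is T, p is T. ✓
6: Box p -> p is F, p is F. ✗
— 2 worlds.
For Box not p -> Box p:
2: Box not p is T, Box p is T. ✓
3: Box not p is T, Box p is T. ✓
6: Box not p is F, Box p is T. ✓
— 3 worlds.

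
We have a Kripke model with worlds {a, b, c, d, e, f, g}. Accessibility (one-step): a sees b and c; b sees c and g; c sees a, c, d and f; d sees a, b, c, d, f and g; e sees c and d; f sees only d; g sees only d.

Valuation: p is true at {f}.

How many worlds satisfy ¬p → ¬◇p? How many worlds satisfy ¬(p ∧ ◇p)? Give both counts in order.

For ¬p → ¬◇p:
a: ¬p is T, ¬◇p is T. ✓
b: ¬p is T, ¬◇p is T. ✓
c: ¬p is T, ¬◇p is F. ✗
d: ¬p is T, ¬◇p is F. ✗
e: ¬p is T, ¬◇p is T. ✓
f: ¬p is F, ¬◇p is T. ✓
g: ¬p is T, ¬◇p is T. ✓
— 5 worlds.
For ¬(p ∧ ◇p):
a: p ∧ ◇p is F. ✓
b: p ∧ ◇p is F. ✓
c: p ∧ ◇p is F. ✓
d: p ∧ ◇p is F. ✓
e: p ∧ ◇p is F. ✓
f: p ∧ ◇p is F. ✓
g: p ∧ ◇p is F. ✓
— 7 worlds.

5 and 7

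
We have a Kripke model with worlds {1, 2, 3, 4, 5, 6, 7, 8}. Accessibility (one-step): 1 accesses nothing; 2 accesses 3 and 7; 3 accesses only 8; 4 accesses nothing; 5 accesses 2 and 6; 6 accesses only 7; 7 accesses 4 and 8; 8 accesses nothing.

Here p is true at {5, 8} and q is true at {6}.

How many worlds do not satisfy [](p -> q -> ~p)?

1: no successors, so [](p -> q -> ~p) holds vacuously. ✓
2: successors {3, 7}; p -> q -> ~p there: 3:T, 7:T. ✓
3: successors {8}; p -> q -> ~p there: 8:T. ✓
4: no successors, so [](p -> q -> ~p) holds vacuously. ✓
5: successors {2, 6}; p -> q -> ~p there: 2:T, 6:T. ✓
6: successors {7}; p -> q -> ~p there: 7:T. ✓
7: successors {4, 8}; p -> q -> ~p there: 4:T, 8:T. ✓
8: no successors, so [](p -> q -> ~p) holds vacuously. ✓
Satisfying worlds: {1, 2, 3, 4, 5, 6, 7, 8}.
So [](p -> q -> ~p) fails at the other 0 worlds.

0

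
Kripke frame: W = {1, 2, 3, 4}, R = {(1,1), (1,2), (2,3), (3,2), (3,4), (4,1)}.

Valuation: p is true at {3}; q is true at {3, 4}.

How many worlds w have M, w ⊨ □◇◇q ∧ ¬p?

3

1: □◇◇q is T, ¬p is T. ✓
2: □◇◇q is T, ¬p is T. ✓
3: □◇◇q is F, ¬p is F. ✗
4: □◇◇q is T, ¬p is T. ✓
Satisfying worlds: {1, 2, 4}.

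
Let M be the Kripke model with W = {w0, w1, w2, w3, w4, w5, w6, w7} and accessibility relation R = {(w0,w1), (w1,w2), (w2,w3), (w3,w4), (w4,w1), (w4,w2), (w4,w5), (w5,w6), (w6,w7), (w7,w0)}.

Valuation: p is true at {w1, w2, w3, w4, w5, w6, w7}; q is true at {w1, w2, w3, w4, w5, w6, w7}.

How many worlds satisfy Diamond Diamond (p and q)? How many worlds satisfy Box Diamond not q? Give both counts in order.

7 and 1

For Diamond Diamond (p and q):
w0: successors {w1}; Diamond (p and q) there: w1:T. ✓
w1: successors {w2}; Diamond (p and q) there: w2:T. ✓
w2: successors {w3}; Diamond (p and q) there: w3:T. ✓
w3: successors {w4}; Diamond (p and q) there: w4:T. ✓
w4: successors {w1, w2, w5}; Diamond (p and q) there: w1:T, w2:T, w5:T. ✓
w5: successors {w6}; Diamond (p and q) there: w6:T. ✓
w6: successors {w7}; Diamond (p and q) there: w7:F. ✗
w7: successors {w0}; Diamond (p and q) there: w0:T. ✓
— 7 worlds.
For Box Diamond not q:
w0: successors {w1}; Diamond not q there: w1:F. ✗
w1: successors {w2}; Diamond not q there: w2:F. ✗
w2: successors {w3}; Diamond not q there: w3:F. ✗
w3: successors {w4}; Diamond not q there: w4:F. ✗
w4: successors {w1, w2, w5}; Diamond not q there: w1:F, w2:F, w5:F. ✗
w5: successors {w6}; Diamond not q there: w6:F. ✗
w6: successors {w7}; Diamond not q there: w7:T. ✓
w7: successors {w0}; Diamond not q there: w0:F. ✗
— 1 world.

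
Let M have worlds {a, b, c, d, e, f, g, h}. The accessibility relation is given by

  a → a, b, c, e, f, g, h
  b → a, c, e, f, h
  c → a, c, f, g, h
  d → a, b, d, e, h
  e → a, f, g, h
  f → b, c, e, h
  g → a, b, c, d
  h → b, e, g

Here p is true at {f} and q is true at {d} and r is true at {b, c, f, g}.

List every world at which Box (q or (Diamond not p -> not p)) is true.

a: successors {a, b, c, e, f, g, h}; q or (Diamond not p -> not p) there: a:T, b:T, c:T, e:T, f:F, g:T, h:T. ✗
b: successors {a, c, e, f, h}; q or (Diamond not p -> not p) there: a:T, c:T, e:T, f:F, h:T. ✗
c: successors {a, c, f, g, h}; q or (Diamond not p -> not p) there: a:T, c:T, f:F, g:T, h:T. ✗
d: successors {a, b, d, e, h}; q or (Diamond not p -> not p) there: a:T, b:T, d:T, e:T, h:T. ✓
e: successors {a, f, g, h}; q or (Diamond not p -> not p) there: a:T, f:F, g:T, h:T. ✗
f: successors {b, c, e, h}; q or (Diamond not p -> not p) there: b:T, c:T, e:T, h:T. ✓
g: successors {a, b, c, d}; q or (Diamond not p -> not p) there: a:T, b:T, c:T, d:T. ✓
h: successors {b, e, g}; q or (Diamond not p -> not p) there: b:T, e:T, g:T. ✓

{d, f, g, h}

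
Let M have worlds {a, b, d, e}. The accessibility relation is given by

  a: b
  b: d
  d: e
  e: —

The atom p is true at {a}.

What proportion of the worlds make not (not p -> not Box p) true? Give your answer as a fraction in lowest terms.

1/4

a: not p -> not Box p is T. ✗
b: not p -> not Box p is T. ✗
d: not p -> not Box p is T. ✗
e: not p -> not Box p is F. ✓
That's 1 of 4 worlds, so 1/4.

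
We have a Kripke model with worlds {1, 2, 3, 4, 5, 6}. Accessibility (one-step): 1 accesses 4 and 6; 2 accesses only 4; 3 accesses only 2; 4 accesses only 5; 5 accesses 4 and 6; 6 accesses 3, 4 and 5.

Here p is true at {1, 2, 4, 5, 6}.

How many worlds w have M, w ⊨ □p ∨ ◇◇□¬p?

1: □p is T, ◇◇□¬p is F. ✓
2: □p is T, ◇◇□¬p is F. ✓
3: □p is T, ◇◇□¬p is F. ✓
4: □p is T, ◇◇□¬p is F. ✓
5: □p is T, ◇◇□¬p is F. ✓
6: □p is F, ◇◇□¬p is F. ✗
Satisfying worlds: {1, 2, 3, 4, 5}.

5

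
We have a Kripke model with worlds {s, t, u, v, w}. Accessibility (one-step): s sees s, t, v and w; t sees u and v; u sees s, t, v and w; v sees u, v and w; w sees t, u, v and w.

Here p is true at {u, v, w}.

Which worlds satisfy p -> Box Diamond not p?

s: p is F, Box Diamond not p is F. ✓
t: p is F, Box Diamond not p is F. ✓
u: p is T, Box Diamond not p is F. ✗
v: p is T, Box Diamond not p is F. ✗
w: p is T, Box Diamond not p is F. ✗

{s, t}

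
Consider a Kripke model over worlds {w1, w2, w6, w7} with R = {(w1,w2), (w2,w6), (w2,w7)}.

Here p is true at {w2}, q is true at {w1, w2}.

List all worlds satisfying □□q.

w1: successors {w2}; □q there: w2:F. ✗
w2: successors {w6, w7}; □q there: w6:T, w7:T. ✓
w6: no successors, so □□q holds vacuously. ✓
w7: no successors, so □□q holds vacuously. ✓

{w2, w6, w7}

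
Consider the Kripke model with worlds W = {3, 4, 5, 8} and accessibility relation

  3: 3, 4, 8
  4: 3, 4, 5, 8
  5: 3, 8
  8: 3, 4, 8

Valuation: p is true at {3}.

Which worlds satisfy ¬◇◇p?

∅

3: ◇◇p is T. ✗
4: ◇◇p is T. ✗
5: ◇◇p is T. ✗
8: ◇◇p is T. ✗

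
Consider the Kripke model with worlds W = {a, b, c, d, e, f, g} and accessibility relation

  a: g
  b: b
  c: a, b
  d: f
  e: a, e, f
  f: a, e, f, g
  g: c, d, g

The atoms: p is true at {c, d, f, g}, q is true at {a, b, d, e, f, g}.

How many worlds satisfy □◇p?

4

a: successors {g}; ◇p there: g:T. ✓
b: successors {b}; ◇p there: b:F. ✗
c: successors {a, b}; ◇p there: a:T, b:F. ✗
d: successors {f}; ◇p there: f:T. ✓
e: successors {a, e, f}; ◇p there: a:T, e:T, f:T. ✓
f: successors {a, e, f, g}; ◇p there: a:T, e:T, f:T, g:T. ✓
g: successors {c, d, g}; ◇p there: c:F, d:T, g:T. ✗
Satisfying worlds: {a, d, e, f}.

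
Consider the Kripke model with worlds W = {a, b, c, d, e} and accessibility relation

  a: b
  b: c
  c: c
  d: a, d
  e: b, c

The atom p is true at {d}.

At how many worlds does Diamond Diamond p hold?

a: successors {b}; Diamond p there: b:F. ✗
b: successors {c}; Diamond p there: c:F. ✗
c: successors {c}; Diamond p there: c:F. ✗
d: successors {a, d}; Diamond p there: a:F, d:T. ✓
e: successors {b, c}; Diamond p there: b:F, c:F. ✗
Satisfying worlds: {d}.

1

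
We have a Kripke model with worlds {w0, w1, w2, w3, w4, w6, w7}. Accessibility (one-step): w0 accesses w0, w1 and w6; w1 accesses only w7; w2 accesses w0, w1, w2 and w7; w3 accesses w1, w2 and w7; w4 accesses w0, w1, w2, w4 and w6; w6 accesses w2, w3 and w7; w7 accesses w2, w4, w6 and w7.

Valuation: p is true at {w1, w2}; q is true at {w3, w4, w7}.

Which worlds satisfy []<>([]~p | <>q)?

{w0, w1, w2, w3, w4, w6, w7}

w0: successors {w0, w1, w6}; <>([]~p | <>q) there: w0:T, w1:T, w6:T. ✓
w1: successors {w7}; <>([]~p | <>q) there: w7:T. ✓
w2: successors {w0, w1, w2, w7}; <>([]~p | <>q) there: w0:T, w1:T, w2:T, w7:T. ✓
w3: successors {w1, w2, w7}; <>([]~p | <>q) there: w1:T, w2:T, w7:T. ✓
w4: successors {w0, w1, w2, w4, w6}; <>([]~p | <>q) there: w0:T, w1:T, w2:T, w4:T, w6:T. ✓
w6: successors {w2, w3, w7}; <>([]~p | <>q) there: w2:T, w3:T, w7:T. ✓
w7: successors {w2, w4, w6, w7}; <>([]~p | <>q) there: w2:T, w4:T, w6:T, w7:T. ✓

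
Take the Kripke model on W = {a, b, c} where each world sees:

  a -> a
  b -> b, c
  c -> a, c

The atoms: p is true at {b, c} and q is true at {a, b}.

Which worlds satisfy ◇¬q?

{b, c}

a: successors {a}; ¬q there: a:F. ✗
b: successors {b, c}; ¬q there: b:F, c:T. ✓
c: successors {a, c}; ¬q there: a:F, c:T. ✓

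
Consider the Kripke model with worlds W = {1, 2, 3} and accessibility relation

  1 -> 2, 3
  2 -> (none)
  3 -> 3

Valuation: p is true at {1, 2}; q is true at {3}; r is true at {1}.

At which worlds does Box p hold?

{2}

1: successors {2, 3}; p there: 2:T, 3:F. ✗
2: no successors, so Box p holds vacuously. ✓
3: successors {3}; p there: 3:F. ✗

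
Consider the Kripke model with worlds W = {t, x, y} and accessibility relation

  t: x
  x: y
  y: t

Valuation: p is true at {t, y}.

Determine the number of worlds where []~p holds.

t: successors {x}; ~p there: x:T. ✓
x: successors {y}; ~p there: y:F. ✗
y: successors {t}; ~p there: t:F. ✗
Satisfying worlds: {t}.

1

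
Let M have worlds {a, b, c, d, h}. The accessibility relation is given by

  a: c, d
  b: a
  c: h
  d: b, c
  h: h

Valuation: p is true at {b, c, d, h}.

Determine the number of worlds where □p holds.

4

a: successors {c, d}; p there: c:T, d:T. ✓
b: successors {a}; p there: a:F. ✗
c: successors {h}; p there: h:T. ✓
d: successors {b, c}; p there: b:T, c:T. ✓
h: successors {h}; p there: h:T. ✓
Satisfying worlds: {a, c, d, h}.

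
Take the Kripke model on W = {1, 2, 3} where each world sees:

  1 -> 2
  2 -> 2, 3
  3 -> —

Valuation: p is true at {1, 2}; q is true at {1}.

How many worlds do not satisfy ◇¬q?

1

1: successors {2}; ¬q there: 2:T. ✓
2: successors {2, 3}; ¬q there: 2:T, 3:T. ✓
3: no successors, so ◇¬q fails. ✗
Satisfying worlds: {1, 2}.
So ◇¬q fails at the other 1 world.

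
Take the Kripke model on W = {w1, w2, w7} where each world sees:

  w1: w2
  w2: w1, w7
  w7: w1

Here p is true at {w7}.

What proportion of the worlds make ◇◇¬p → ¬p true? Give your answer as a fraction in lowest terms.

w1: ◇◇¬p is T, ¬p is T. ✓
w2: ◇◇¬p is T, ¬p is T. ✓
w7: ◇◇¬p is T, ¬p is F. ✗
That's 2 of 3 worlds, so 2/3.

2/3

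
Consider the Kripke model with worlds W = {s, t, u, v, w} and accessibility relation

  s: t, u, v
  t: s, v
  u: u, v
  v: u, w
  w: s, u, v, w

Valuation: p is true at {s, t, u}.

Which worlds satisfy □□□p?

s: successors {t, u, v}; □□p there: t:F, u:F, v:F. ✗
t: successors {s, v}; □□p there: s:F, v:F. ✗
u: successors {u, v}; □□p there: u:F, v:F. ✗
v: successors {u, w}; □□p there: u:F, w:F. ✗
w: successors {s, u, v, w}; □□p there: s:F, u:F, v:F, w:F. ✗

∅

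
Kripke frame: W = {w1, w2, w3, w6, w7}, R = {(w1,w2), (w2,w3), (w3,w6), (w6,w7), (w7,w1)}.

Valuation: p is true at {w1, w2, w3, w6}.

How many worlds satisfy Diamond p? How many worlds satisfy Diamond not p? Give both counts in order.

For Diamond p:
w1: successors {w2}; p there: w2:T. ✓
w2: successors {w3}; p there: w3:T. ✓
w3: successors {w6}; p there: w6:T. ✓
w6: successors {w7}; p there: w7:F. ✗
w7: successors {w1}; p there: w1:T. ✓
— 4 worlds.
For Diamond not p:
w1: successors {w2}; not p there: w2:F. ✗
w2: successors {w3}; not p there: w3:F. ✗
w3: successors {w6}; not p there: w6:F. ✗
w6: successors {w7}; not p there: w7:T. ✓
w7: successors {w1}; not p there: w1:F. ✗
— 1 world.

4 and 1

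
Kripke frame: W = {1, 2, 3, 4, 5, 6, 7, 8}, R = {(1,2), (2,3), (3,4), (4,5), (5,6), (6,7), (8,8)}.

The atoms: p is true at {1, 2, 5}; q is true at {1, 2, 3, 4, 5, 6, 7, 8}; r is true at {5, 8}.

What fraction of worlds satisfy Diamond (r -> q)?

1: successors {2}; r -> q there: 2:T. ✓
2: successors {3}; r -> q there: 3:T. ✓
3: successors {4}; r -> q there: 4:T. ✓
4: successors {5}; r -> q there: 5:T. ✓
5: successors {6}; r -> q there: 6:T. ✓
6: successors {7}; r -> q there: 7:T. ✓
7: no successors, so Diamond (r -> q) fails. ✗
8: successors {8}; r -> q there: 8:T. ✓
That's 7 of 8 worlds, so 7/8.

7/8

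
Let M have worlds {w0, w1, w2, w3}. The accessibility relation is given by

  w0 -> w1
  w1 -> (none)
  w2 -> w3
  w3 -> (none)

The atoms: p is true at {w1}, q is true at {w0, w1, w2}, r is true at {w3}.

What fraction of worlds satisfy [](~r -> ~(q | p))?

3/4

w0: successors {w1}; ~r -> ~(q | p) there: w1:F. ✗
w1: no successors, so [](~r -> ~(q | p)) holds vacuously. ✓
w2: successors {w3}; ~r -> ~(q | p) there: w3:T. ✓
w3: no successors, so [](~r -> ~(q | p)) holds vacuously. ✓
That's 3 of 4 worlds, so 3/4.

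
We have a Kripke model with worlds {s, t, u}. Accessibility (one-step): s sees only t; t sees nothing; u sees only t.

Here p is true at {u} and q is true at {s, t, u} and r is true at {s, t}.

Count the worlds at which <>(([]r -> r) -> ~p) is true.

2

s: successors {t}; ([]r -> r) -> ~p there: t:T. ✓
t: no successors, so <>(([]r -> r) -> ~p) fails. ✗
u: successors {t}; ([]r -> r) -> ~p there: t:T. ✓
Satisfying worlds: {s, u}.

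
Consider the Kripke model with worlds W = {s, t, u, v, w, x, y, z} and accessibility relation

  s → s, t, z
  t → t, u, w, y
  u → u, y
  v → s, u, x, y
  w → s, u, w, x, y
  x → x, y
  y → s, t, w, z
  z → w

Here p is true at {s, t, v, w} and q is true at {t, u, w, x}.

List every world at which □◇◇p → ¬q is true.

s: □◇◇p is T, ¬q is T. ✓
t: □◇◇p is T, ¬q is F. ✗
u: □◇◇p is T, ¬q is F. ✗
v: □◇◇p is T, ¬q is T. ✓
w: □◇◇p is T, ¬q is F. ✗
x: □◇◇p is T, ¬q is F. ✗
y: □◇◇p is T, ¬q is T. ✓
z: □◇◇p is T, ¬q is T. ✓

{s, v, y, z}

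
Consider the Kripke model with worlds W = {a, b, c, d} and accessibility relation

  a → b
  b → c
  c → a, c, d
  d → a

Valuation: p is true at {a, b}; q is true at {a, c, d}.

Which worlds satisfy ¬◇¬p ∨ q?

{a, c, d}

a: ¬◇¬p is T, q is T. ✓
b: ¬◇¬p is F, q is F. ✗
c: ¬◇¬p is F, q is T. ✓
d: ¬◇¬p is T, q is T. ✓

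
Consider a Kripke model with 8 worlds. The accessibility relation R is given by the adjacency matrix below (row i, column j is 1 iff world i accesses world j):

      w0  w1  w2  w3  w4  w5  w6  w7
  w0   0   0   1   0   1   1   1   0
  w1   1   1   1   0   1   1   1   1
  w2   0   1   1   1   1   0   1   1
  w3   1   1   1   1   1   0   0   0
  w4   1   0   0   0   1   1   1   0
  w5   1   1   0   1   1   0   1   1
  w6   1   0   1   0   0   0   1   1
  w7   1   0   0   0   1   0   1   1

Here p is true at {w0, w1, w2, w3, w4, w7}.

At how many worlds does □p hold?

1

w0: successors {w2, w4, w5, w6}; p there: w2:T, w4:T, w5:F, w6:F. ✗
w1: successors {w0, w1, w2, w4, w5, w6, w7}; p there: w0:T, w1:T, w2:T, w4:T, w5:F, w6:F, w7:T. ✗
w2: successors {w1, w2, w3, w4, w6, w7}; p there: w1:T, w2:T, w3:T, w4:T, w6:F, w7:T. ✗
w3: successors {w0, w1, w2, w3, w4}; p there: w0:T, w1:T, w2:T, w3:T, w4:T. ✓
w4: successors {w0, w4, w5, w6}; p there: w0:T, w4:T, w5:F, w6:F. ✗
w5: successors {w0, w1, w3, w4, w6, w7}; p there: w0:T, w1:T, w3:T, w4:T, w6:F, w7:T. ✗
w6: successors {w0, w2, w6, w7}; p there: w0:T, w2:T, w6:F, w7:T. ✗
w7: successors {w0, w4, w6, w7}; p there: w0:T, w4:T, w6:F, w7:T. ✗
Satisfying worlds: {w3}.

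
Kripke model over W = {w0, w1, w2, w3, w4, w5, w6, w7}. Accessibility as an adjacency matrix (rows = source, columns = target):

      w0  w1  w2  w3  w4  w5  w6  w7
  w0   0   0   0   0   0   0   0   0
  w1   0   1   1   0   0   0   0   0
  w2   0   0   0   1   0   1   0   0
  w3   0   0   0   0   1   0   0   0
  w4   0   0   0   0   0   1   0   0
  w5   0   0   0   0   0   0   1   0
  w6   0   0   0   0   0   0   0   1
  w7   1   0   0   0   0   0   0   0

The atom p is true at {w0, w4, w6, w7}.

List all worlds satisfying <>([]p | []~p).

{w1, w2, w3, w4, w5, w6, w7}

w0: no successors, so <>([]p | []~p) fails. ✗
w1: successors {w1, w2}; []p | []~p there: w1:T, w2:T. ✓
w2: successors {w3, w5}; []p | []~p there: w3:T, w5:T. ✓
w3: successors {w4}; []p | []~p there: w4:T. ✓
w4: successors {w5}; []p | []~p there: w5:T. ✓
w5: successors {w6}; []p | []~p there: w6:T. ✓
w6: successors {w7}; []p | []~p there: w7:T. ✓
w7: successors {w0}; []p | []~p there: w0:T. ✓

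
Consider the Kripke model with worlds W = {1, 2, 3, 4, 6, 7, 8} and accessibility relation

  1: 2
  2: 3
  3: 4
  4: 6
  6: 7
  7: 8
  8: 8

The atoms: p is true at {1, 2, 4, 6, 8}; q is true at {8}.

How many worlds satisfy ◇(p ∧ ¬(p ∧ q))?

3

1: successors {2}; p ∧ ¬(p ∧ q) there: 2:T. ✓
2: successors {3}; p ∧ ¬(p ∧ q) there: 3:F. ✗
3: successors {4}; p ∧ ¬(p ∧ q) there: 4:T. ✓
4: successors {6}; p ∧ ¬(p ∧ q) there: 6:T. ✓
6: successors {7}; p ∧ ¬(p ∧ q) there: 7:F. ✗
7: successors {8}; p ∧ ¬(p ∧ q) there: 8:F. ✗
8: successors {8}; p ∧ ¬(p ∧ q) there: 8:F. ✗
Satisfying worlds: {1, 3, 4}.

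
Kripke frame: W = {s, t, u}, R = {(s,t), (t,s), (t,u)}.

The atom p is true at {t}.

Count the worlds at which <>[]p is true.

1

s: successors {t}; []p there: t:F. ✗
t: successors {s, u}; []p there: s:T, u:T. ✓
u: no successors, so <>[]p fails. ✗
Satisfying worlds: {t}.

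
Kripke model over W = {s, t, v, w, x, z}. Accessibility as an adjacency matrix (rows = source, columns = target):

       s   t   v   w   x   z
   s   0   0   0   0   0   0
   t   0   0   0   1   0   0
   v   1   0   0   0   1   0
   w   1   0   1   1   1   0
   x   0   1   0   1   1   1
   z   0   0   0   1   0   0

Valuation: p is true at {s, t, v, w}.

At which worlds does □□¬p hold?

{s}

s: no successors, so □□¬p holds vacuously. ✓
t: successors {w}; □¬p there: w:F. ✗
v: successors {s, x}; □¬p there: s:T, x:F. ✗
w: successors {s, v, w, x}; □¬p there: s:T, v:F, w:F, x:F. ✗
x: successors {t, w, x, z}; □¬p there: t:F, w:F, x:F, z:F. ✗
z: successors {w}; □¬p there: w:F. ✗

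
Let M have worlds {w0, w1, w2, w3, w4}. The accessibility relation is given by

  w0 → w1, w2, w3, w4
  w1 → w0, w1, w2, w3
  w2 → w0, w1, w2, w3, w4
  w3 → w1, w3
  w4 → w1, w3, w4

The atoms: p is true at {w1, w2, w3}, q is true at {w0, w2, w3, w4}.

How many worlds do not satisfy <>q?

w0: successors {w1, w2, w3, w4}; q there: w1:F, w2:T, w3:T, w4:T. ✓
w1: successors {w0, w1, w2, w3}; q there: w0:T, w1:F, w2:T, w3:T. ✓
w2: successors {w0, w1, w2, w3, w4}; q there: w0:T, w1:F, w2:T, w3:T, w4:T. ✓
w3: successors {w1, w3}; q there: w1:F, w3:T. ✓
w4: successors {w1, w3, w4}; q there: w1:F, w3:T, w4:T. ✓
Satisfying worlds: {w0, w1, w2, w3, w4}.
So <>q fails at the other 0 worlds.

0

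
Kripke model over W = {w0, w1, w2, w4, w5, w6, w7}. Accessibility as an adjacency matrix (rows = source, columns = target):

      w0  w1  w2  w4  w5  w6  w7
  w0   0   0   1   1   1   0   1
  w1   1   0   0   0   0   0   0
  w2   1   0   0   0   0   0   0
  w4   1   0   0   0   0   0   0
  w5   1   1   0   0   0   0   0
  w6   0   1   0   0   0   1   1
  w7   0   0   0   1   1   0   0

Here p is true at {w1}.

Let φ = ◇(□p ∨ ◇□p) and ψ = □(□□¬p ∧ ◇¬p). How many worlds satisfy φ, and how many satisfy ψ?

0 and 1

For ◇(□p ∨ ◇□p):
w0: successors {w2, w4, w5, w7}; □p ∨ ◇□p there: w2:F, w4:F, w5:F, w7:F. ✗
w1: successors {w0}; □p ∨ ◇□p there: w0:F. ✗
w2: successors {w0}; □p ∨ ◇□p there: w0:F. ✗
w4: successors {w0}; □p ∨ ◇□p there: w0:F. ✗
w5: successors {w0, w1}; □p ∨ ◇□p there: w0:F, w1:F. ✗
w6: successors {w1, w6, w7}; □p ∨ ◇□p there: w1:F, w6:F, w7:F. ✗
w7: successors {w4, w5}; □p ∨ ◇□p there: w4:F, w5:F. ✗
— 0 worlds.
For □(□□¬p ∧ ◇¬p):
w0: successors {w2, w4, w5, w7}; □□¬p ∧ ◇¬p there: w2:T, w4:T, w5:T, w7:F. ✗
w1: successors {w0}; □□¬p ∧ ◇¬p there: w0:F. ✗
w2: successors {w0}; □□¬p ∧ ◇¬p there: w0:F. ✗
w4: successors {w0}; □□¬p ∧ ◇¬p there: w0:F. ✗
w5: successors {w0, w1}; □□¬p ∧ ◇¬p there: w0:F, w1:T. ✗
w6: successors {w1, w6, w7}; □□¬p ∧ ◇¬p there: w1:T, w6:F, w7:F. ✗
w7: successors {w4, w5}; □□¬p ∧ ◇¬p there: w4:T, w5:T. ✓
— 1 world.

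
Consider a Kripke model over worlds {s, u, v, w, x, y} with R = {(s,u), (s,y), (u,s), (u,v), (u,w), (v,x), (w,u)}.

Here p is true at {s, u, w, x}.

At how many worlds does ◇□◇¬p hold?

3

s: successors {u, y}; □◇¬p there: u:F, y:T. ✓
u: successors {s, v, w}; □◇¬p there: s:F, v:F, w:T. ✓
v: successors {x}; □◇¬p there: x:T. ✓
w: successors {u}; □◇¬p there: u:F. ✗
x: no successors, so ◇□◇¬p fails. ✗
y: no successors, so ◇□◇¬p fails. ✗
Satisfying worlds: {s, u, v}.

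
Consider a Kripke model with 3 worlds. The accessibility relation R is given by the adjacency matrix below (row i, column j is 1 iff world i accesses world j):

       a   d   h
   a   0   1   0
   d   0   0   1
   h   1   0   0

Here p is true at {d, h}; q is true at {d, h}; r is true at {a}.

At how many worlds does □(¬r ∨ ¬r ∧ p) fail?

1

a: successors {d}; ¬r ∨ ¬r ∧ p there: d:T. ✓
d: successors {h}; ¬r ∨ ¬r ∧ p there: h:T. ✓
h: successors {a}; ¬r ∨ ¬r ∧ p there: a:F. ✗
Satisfying worlds: {a, d}.
So □(¬r ∨ ¬r ∧ p) fails at the other 1 world.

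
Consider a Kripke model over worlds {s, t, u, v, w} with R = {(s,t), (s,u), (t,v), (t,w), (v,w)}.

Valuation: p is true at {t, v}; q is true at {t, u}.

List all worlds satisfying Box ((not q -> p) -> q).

{s, u, v, w}

s: successors {t, u}; (not q -> p) -> q there: t:T, u:T. ✓
t: successors {v, w}; (not q -> p) -> q there: v:F, w:T. ✗
u: no successors, so Box ((not q -> p) -> q) holds vacuously. ✓
v: successors {w}; (not q -> p) -> q there: w:T. ✓
w: no successors, so Box ((not q -> p) -> q) holds vacuously. ✓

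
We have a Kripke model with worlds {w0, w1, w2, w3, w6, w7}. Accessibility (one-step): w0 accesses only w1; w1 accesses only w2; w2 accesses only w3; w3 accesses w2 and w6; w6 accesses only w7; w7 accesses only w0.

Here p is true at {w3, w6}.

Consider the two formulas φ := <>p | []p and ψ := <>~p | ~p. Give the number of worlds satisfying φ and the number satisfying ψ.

2 and 6

For <>p | []p:
w0: <>p is F, []p is F. ✗
w1: <>p is F, []p is F. ✗
w2: <>p is T, []p is T. ✓
w3: <>p is T, []p is F. ✓
w6: <>p is F, []p is F. ✗
w7: <>p is F, []p is F. ✗
— 2 worlds.
For <>~p | ~p:
w0: <>~p is T, ~p is T. ✓
w1: <>~p is T, ~p is T. ✓
w2: <>~p is F, ~p is T. ✓
w3: <>~p is T, ~p is F. ✓
w6: <>~p is T, ~p is F. ✓
w7: <>~p is T, ~p is T. ✓
— 6 worlds.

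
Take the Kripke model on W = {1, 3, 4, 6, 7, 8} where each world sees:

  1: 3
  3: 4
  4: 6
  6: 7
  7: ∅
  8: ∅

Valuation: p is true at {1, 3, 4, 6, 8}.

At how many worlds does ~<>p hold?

1: <>p is T. ✗
3: <>p is T. ✗
4: <>p is T. ✗
6: <>p is F. ✓
7: <>p is F. ✓
8: <>p is F. ✓
Satisfying worlds: {6, 7, 8}.

3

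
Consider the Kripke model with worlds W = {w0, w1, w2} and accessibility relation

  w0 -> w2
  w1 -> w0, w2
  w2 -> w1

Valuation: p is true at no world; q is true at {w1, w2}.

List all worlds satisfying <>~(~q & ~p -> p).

{w1}

w0: successors {w2}; ~(~q & ~p -> p) there: w2:F. ✗
w1: successors {w0, w2}; ~(~q & ~p -> p) there: w0:T, w2:F. ✓
w2: successors {w1}; ~(~q & ~p -> p) there: w1:F. ✗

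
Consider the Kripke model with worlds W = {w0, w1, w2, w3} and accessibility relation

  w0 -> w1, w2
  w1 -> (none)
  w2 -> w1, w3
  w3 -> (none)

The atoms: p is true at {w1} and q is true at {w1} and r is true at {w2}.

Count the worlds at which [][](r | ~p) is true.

w0: successors {w1, w2}; [](r | ~p) there: w1:T, w2:F. ✗
w1: no successors, so [][](r | ~p) holds vacuously. ✓
w2: successors {w1, w3}; [](r | ~p) there: w1:T, w3:T. ✓
w3: no successors, so [][](r | ~p) holds vacuously. ✓
Satisfying worlds: {w1, w2, w3}.

3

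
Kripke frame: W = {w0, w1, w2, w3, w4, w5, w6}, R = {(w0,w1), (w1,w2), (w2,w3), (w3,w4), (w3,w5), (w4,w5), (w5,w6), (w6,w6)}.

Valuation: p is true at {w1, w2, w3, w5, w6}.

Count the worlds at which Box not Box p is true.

1

w0: successors {w1}; not Box p there: w1:F. ✗
w1: successors {w2}; not Box p there: w2:F. ✗
w2: successors {w3}; not Box p there: w3:T. ✓
w3: successors {w4, w5}; not Box p there: w4:F, w5:F. ✗
w4: successors {w5}; not Box p there: w5:F. ✗
w5: successors {w6}; not Box p there: w6:F. ✗
w6: successors {w6}; not Box p there: w6:F. ✗
Satisfying worlds: {w2}.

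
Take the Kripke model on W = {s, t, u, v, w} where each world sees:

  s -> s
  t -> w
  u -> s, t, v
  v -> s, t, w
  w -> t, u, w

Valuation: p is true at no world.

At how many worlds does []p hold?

s: successors {s}; p there: s:F. ✗
t: successors {w}; p there: w:F. ✗
u: successors {s, t, v}; p there: s:F, t:F, v:F. ✗
v: successors {s, t, w}; p there: s:F, t:F, w:F. ✗
w: successors {t, u, w}; p there: t:F, u:F, w:F. ✗
Satisfying worlds: ∅.

0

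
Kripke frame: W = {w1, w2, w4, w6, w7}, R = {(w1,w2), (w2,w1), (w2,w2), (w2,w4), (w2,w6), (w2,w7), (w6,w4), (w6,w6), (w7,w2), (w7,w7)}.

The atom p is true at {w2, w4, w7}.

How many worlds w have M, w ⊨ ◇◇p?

4

w1: successors {w2}; ◇p there: w2:T. ✓
w2: successors {w1, w2, w4, w6, w7}; ◇p there: w1:T, w2:T, w4:F, w6:T, w7:T. ✓
w4: no successors, so ◇◇p fails. ✗
w6: successors {w4, w6}; ◇p there: w4:F, w6:T. ✓
w7: successors {w2, w7}; ◇p there: w2:T, w7:T. ✓
Satisfying worlds: {w1, w2, w6, w7}.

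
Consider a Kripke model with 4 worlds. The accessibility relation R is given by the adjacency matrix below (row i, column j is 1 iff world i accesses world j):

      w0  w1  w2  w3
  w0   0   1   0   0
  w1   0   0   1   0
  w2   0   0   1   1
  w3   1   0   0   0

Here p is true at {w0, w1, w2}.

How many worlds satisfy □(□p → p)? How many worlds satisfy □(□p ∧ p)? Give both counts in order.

For □(□p → p):
w0: successors {w1}; □p → p there: w1:T. ✓
w1: successors {w2}; □p → p there: w2:T. ✓
w2: successors {w2, w3}; □p → p there: w2:T, w3:F. ✗
w3: successors {w0}; □p → p there: w0:T. ✓
— 3 worlds.
For □(□p ∧ p):
w0: successors {w1}; □p ∧ p there: w1:T. ✓
w1: successors {w2}; □p ∧ p there: w2:F. ✗
w2: successors {w2, w3}; □p ∧ p there: w2:F, w3:F. ✗
w3: successors {w0}; □p ∧ p there: w0:T. ✓
— 2 worlds.

3 and 2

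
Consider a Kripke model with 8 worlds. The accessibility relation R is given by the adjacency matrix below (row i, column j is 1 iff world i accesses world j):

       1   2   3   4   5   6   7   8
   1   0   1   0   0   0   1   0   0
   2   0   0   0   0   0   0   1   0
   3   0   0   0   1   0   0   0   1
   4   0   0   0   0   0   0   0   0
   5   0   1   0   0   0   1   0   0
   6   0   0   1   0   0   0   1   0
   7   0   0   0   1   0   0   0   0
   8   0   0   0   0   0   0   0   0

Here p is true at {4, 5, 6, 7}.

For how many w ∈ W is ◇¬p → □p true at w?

4

1: ◇¬p is T, □p is F. ✗
2: ◇¬p is F, □p is T. ✓
3: ◇¬p is T, □p is F. ✗
4: ◇¬p is F, □p is T. ✓
5: ◇¬p is T, □p is F. ✗
6: ◇¬p is T, □p is F. ✗
7: ◇¬p is F, □p is T. ✓
8: ◇¬p is F, □p is T. ✓
Satisfying worlds: {2, 4, 7, 8}.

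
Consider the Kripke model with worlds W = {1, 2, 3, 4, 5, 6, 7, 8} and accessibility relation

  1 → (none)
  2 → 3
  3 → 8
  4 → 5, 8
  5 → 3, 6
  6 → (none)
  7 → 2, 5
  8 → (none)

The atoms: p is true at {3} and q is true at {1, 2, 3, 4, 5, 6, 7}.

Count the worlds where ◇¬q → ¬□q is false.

1: ◇¬q is F, ¬□q is F. ✓
2: ◇¬q is F, ¬□q is F. ✓
3: ◇¬q is T, ¬□q is T. ✓
4: ◇¬q is T, ¬□q is T. ✓
5: ◇¬q is F, ¬□q is F. ✓
6: ◇¬q is F, ¬□q is F. ✓
7: ◇¬q is F, ¬□q is F. ✓
8: ◇¬q is F, ¬□q is F. ✓
Satisfying worlds: {1, 2, 3, 4, 5, 6, 7, 8}.
So ◇¬q → ¬□q fails at the other 0 worlds.

0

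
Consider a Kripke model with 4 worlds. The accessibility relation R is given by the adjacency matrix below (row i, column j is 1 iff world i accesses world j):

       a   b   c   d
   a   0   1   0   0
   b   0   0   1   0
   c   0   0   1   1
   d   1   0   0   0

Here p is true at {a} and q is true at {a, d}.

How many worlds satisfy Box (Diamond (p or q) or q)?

3

a: successors {b}; Diamond (p or q) or q there: b:F. ✗
b: successors {c}; Diamond (p or q) or q there: c:T. ✓
c: successors {c, d}; Diamond (p or q) or q there: c:T, d:T. ✓
d: successors {a}; Diamond (p or q) or q there: a:T. ✓
Satisfying worlds: {b, c, d}.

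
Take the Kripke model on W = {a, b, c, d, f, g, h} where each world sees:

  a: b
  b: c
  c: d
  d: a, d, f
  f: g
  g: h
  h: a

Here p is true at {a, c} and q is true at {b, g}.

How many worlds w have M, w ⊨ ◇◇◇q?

a: successors {b}; ◇◇q there: b:F. ✗
b: successors {c}; ◇◇q there: c:F. ✗
c: successors {d}; ◇◇q there: d:T. ✓
d: successors {a, d, f}; ◇◇q there: a:F, d:T, f:F. ✓
f: successors {g}; ◇◇q there: g:F. ✗
g: successors {h}; ◇◇q there: h:T. ✓
h: successors {a}; ◇◇q there: a:F. ✗
Satisfying worlds: {c, d, g}.

3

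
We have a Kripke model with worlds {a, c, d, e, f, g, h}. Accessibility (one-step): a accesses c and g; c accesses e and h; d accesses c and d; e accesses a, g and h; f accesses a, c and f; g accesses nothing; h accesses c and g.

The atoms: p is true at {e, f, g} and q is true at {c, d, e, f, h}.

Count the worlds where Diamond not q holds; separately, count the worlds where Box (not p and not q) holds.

4 and 1

For Diamond not q:
a: successors {c, g}; not q there: c:F, g:T. ✓
c: successors {e, h}; not q there: e:F, h:F. ✗
d: successors {c, d}; not q there: c:F, d:F. ✗
e: successors {a, g, h}; not q there: a:T, g:T, h:F. ✓
f: successors {a, c, f}; not q there: a:T, c:F, f:F. ✓
g: no successors, so Diamond not q fails. ✗
h: successors {c, g}; not q there: c:F, g:T. ✓
— 4 worlds.
For Box (not p and not q):
a: successors {c, g}; not p and not q there: c:F, g:F. ✗
c: successors {e, h}; not p and not q there: e:F, h:F. ✗
d: successors {c, d}; not p and not q there: c:F, d:F. ✗
e: successors {a, g, h}; not p and not q there: a:T, g:F, h:F. ✗
f: successors {a, c, f}; not p and not q there: a:T, c:F, f:F. ✗
g: no successors, so Box (not p and not q) holds vacuously. ✓
h: successors {c, g}; not p and not q there: c:F, g:F. ✗
— 1 world.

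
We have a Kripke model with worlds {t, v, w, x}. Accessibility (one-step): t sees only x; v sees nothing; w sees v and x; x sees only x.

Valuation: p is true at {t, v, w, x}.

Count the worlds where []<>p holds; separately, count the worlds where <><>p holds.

3 and 3

For []<>p:
t: successors {x}; <>p there: x:T. ✓
v: no successors, so []<>p holds vacuously. ✓
w: successors {v, x}; <>p there: v:F, x:T. ✗
x: successors {x}; <>p there: x:T. ✓
— 3 worlds.
For <><>p:
t: successors {x}; <>p there: x:T. ✓
v: no successors, so <><>p fails. ✗
w: successors {v, x}; <>p there: v:F, x:T. ✓
x: successors {x}; <>p there: x:T. ✓
— 3 worlds.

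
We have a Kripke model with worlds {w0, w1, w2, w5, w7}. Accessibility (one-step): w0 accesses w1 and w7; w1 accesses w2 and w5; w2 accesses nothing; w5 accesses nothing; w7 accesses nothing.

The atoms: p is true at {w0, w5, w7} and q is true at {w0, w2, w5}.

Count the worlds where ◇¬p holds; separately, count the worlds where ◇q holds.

2 and 1

For ◇¬p:
w0: successors {w1, w7}; ¬p there: w1:T, w7:F. ✓
w1: successors {w2, w5}; ¬p there: w2:T, w5:F. ✓
w2: no successors, so ◇¬p fails. ✗
w5: no successors, so ◇¬p fails. ✗
w7: no successors, so ◇¬p fails. ✗
— 2 worlds.
For ◇q:
w0: successors {w1, w7}; q there: w1:F, w7:F. ✗
w1: successors {w2, w5}; q there: w2:T, w5:T. ✓
w2: no successors, so ◇q fails. ✗
w5: no successors, so ◇q fails. ✗
w7: no successors, so ◇q fails. ✗
— 1 world.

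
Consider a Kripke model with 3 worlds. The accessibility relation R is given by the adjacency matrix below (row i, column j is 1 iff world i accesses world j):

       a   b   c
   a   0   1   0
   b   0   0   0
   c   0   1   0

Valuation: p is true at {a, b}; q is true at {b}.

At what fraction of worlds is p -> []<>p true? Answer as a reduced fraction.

a: p is T, []<>p is F. ✗
b: p is T, []<>p is T. ✓
c: p is F, []<>p is F. ✓
That's 2 of 3 worlds, so 2/3.

2/3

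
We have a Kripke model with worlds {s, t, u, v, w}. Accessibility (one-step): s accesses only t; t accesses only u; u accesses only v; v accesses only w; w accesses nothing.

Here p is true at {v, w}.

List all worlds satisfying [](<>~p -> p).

{t, u, v, w}

s: successors {t}; <>~p -> p there: t:F. ✗
t: successors {u}; <>~p -> p there: u:T. ✓
u: successors {v}; <>~p -> p there: v:T. ✓
v: successors {w}; <>~p -> p there: w:T. ✓
w: no successors, so [](<>~p -> p) holds vacuously. ✓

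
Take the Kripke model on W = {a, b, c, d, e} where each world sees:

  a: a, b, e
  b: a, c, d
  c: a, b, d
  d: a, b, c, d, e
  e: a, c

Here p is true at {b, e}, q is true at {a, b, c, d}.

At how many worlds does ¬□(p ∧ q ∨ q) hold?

a: □(p ∧ q ∨ q) is F. ✓
b: □(p ∧ q ∨ q) is T. ✗
c: □(p ∧ q ∨ q) is T. ✗
d: □(p ∧ q ∨ q) is F. ✓
e: □(p ∧ q ∨ q) is T. ✗
Satisfying worlds: {a, d}.

2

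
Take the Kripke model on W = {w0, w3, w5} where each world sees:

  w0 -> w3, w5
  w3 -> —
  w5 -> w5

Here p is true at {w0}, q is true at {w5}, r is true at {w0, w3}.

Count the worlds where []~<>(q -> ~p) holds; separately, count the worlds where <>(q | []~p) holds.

1 and 2

For []~<>(q -> ~p):
w0: successors {w3, w5}; ~<>(q -> ~p) there: w3:T, w5:F. ✗
w3: no successors, so []~<>(q -> ~p) holds vacuously. ✓
w5: successors {w5}; ~<>(q -> ~p) there: w5:F. ✗
— 1 world.
For <>(q | []~p):
w0: successors {w3, w5}; q | []~p there: w3:T, w5:T. ✓
w3: no successors, so <>(q | []~p) fails. ✗
w5: successors {w5}; q | []~p there: w5:T. ✓
— 2 worlds.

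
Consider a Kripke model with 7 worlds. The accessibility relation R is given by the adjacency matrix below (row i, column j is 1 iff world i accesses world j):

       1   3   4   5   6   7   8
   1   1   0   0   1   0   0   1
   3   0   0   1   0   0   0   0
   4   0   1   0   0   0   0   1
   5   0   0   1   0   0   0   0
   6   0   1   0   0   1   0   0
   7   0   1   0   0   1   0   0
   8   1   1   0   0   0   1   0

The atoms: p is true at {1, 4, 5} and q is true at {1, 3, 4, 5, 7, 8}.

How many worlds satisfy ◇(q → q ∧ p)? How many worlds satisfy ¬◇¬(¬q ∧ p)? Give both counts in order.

6 and 0

For ◇(q → q ∧ p):
1: successors {1, 5, 8}; q → q ∧ p there: 1:T, 5:T, 8:F. ✓
3: successors {4}; q → q ∧ p there: 4:T. ✓
4: successors {3, 8}; q → q ∧ p there: 3:F, 8:F. ✗
5: successors {4}; q → q ∧ p there: 4:T. ✓
6: successors {3, 6}; q → q ∧ p there: 3:F, 6:T. ✓
7: successors {3, 6}; q → q ∧ p there: 3:F, 6:T. ✓
8: successors {1, 3, 7}; q → q ∧ p there: 1:T, 3:F, 7:F. ✓
— 6 worlds.
For ¬◇¬(¬q ∧ p):
1: ◇¬(¬q ∧ p) is T. ✗
3: ◇¬(¬q ∧ p) is T. ✗
4: ◇¬(¬q ∧ p) is T. ✗
5: ◇¬(¬q ∧ p) is T. ✗
6: ◇¬(¬q ∧ p) is T. ✗
7: ◇¬(¬q ∧ p) is T. ✗
8: ◇¬(¬q ∧ p) is T. ✗
— 0 worlds.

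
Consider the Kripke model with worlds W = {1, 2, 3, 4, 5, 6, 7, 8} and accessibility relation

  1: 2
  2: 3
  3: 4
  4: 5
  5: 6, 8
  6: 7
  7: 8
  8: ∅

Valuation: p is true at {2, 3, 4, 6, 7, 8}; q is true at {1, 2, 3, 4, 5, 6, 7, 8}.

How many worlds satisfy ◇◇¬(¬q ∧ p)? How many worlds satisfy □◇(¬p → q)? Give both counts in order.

For ◇◇¬(¬q ∧ p):
1: successors {2}; ◇¬(¬q ∧ p) there: 2:T. ✓
2: successors {3}; ◇¬(¬q ∧ p) there: 3:T. ✓
3: successors {4}; ◇¬(¬q ∧ p) there: 4:T. ✓
4: successors {5}; ◇¬(¬q ∧ p) there: 5:T. ✓
5: successors {6, 8}; ◇¬(¬q ∧ p) there: 6:T, 8:F. ✓
6: successors {7}; ◇¬(¬q ∧ p) there: 7:T. ✓
7: successors {8}; ◇¬(¬q ∧ p) there: 8:F. ✗
8: no successors, so ◇◇¬(¬q ∧ p) fails. ✗
— 6 worlds.
For □◇(¬p → q):
1: successors {2}; ◇(¬p → q) there: 2:T. ✓
2: successors {3}; ◇(¬p → q) there: 3:T. ✓
3: successors {4}; ◇(¬p → q) there: 4:T. ✓
4: successors {5}; ◇(¬p → q) there: 5:T. ✓
5: successors {6, 8}; ◇(¬p → q) there: 6:T, 8:F. ✗
6: successors {7}; ◇(¬p → q) there: 7:T. ✓
7: successors {8}; ◇(¬p → q) there: 8:F. ✗
8: no successors, so □◇(¬p → q) holds vacuously. ✓
— 6 worlds.

6 and 6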